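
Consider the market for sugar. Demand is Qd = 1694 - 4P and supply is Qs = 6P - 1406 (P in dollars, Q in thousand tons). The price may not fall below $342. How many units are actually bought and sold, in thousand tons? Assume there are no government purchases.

Setting quantity demanded equal to quantity supplied, 1694 - 4P = 6P - 1406, gives P* = 310 and Q* = 454.
Because the floor (342) lies above the market-clearing price, it is binding.
At P = 342: Qd = 1694 - 4·342 = 326 and Qs = 6·342 - 1406 = 646.
The quantity actually transacted is the short side, demand: 326.

326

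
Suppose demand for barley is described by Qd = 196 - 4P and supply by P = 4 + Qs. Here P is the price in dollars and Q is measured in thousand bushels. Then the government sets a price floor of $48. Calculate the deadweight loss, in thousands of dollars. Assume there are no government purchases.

Rearranging supply gives Qs = P - 4. In a free market, 196 - 4P = P - 4 gives the equilibrium P* = 40, Q* = 36.
Since 48 > 40, the floor is binding.
At P = 48: Qd = 196 - 4·48 = 4 and Qs = 48 - 4 = 44.
Quantity traded falls to 4. At Q = 4 the demand price is (196 - 4)/4 = 48 and the supply price is 4 + 4 = 8.
Deadweight loss = ½ · (48 - 8) · (36 - 4) = ½ · 40 · 32 = 640.

640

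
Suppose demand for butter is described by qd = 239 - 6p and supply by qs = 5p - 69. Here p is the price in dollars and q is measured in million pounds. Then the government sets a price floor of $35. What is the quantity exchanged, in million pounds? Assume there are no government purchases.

Without the control the market clears where 239 - 6p = 5p - 69, i.e. p* = 28 and q* = 71.
Because the floor (35) lies above the market-clearing price, it is binding.
At p = 35: qd = 239 - 6·35 = 29 and qs = 5·35 - 69 = 106.
The quantity actually transacted is the short side, demand: 29.

29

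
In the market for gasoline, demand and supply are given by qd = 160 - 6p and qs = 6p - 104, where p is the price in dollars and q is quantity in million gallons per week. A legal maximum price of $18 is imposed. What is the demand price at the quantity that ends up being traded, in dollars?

Equilibrium: 160 - 6p = 6p - 104, so 264 = 12p and p* = 22, q* = 28.
Because the ceiling (18) lies below the market-clearing price, it is binding.
At p = 18: qd = 160 - 6·18 = 52 and qs = 6·18 - 104 = 4.
Only 4 units reach the market. On the demand curve, the marginal buyer's willingness to pay at q = 4 is (160 - 4)/6 = 26.

26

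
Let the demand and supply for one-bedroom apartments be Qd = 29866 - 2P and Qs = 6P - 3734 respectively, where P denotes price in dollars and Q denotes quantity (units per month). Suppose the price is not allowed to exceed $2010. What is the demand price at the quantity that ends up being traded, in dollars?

In a free market, 29866 - 2P = 6P - 3734 gives the equilibrium P* = 4200, Q* = 21466.
Because the ceiling (2010) lies below the market-clearing price, it is binding.
At P = 2010: Qd = 29866 - 2·2010 = 25846 and Qs = 6·2010 - 3734 = 8326.
Only 8326 units reach the market. On the demand curve, the marginal buyer's willingness to pay at Q = 8326 is (29866 - 8326)/2 = 10770.

10770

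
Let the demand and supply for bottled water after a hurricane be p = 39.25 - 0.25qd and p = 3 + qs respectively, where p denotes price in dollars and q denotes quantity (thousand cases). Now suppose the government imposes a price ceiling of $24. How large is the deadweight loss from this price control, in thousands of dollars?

40

Rearranging demand gives qd = 157 - 4p; rearranging supply gives qs = p - 3. Without the control the market clears where 157 - 4p = p - 3, i.e. p* = 32 and q* = 29.
The ceiling of 24 is below the equilibrium price 32, so it binds.
At p = 24: qd = 157 - 4·24 = 61 and qs = 24 - 3 = 21.
Quantity traded falls to 21. At q = 21 the demand price is (157 - 21)/4 = 34 and the supply price is 3 + 21 = 24.
Deadweight loss = ½ · (34 - 24) · (29 - 21) = ½ · 10 · 8 = 40.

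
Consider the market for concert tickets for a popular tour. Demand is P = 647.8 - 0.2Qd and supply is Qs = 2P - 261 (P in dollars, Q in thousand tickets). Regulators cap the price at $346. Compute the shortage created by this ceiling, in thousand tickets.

Rearranging demand gives Qd = 3239 - 5P. In a free market, 3239 - 5P = 2P - 261 gives the equilibrium P* = 500, Q* = 739.
Since 346 < 500, the ceiling is binding.
At P = 346: Qd = 3239 - 5·346 = 1509 and Qs = 2·346 - 261 = 431.
Shortage = Qd - Qs = 1509 - 431 = 1078.

1078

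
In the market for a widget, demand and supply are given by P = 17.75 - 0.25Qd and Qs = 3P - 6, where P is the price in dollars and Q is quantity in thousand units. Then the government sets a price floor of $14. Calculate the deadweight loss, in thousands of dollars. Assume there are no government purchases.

42

Rearranging demand gives Qd = 71 - 4P. Setting quantity demanded equal to quantity supplied, 71 - 4P = 3P - 6, gives P* = 11 and Q* = 27.
Since 14 > 11, the floor is binding.
At P = 14: Qd = 71 - 4·14 = 15 and Qs = 3·14 - 6 = 36.
Quantity traded falls to 15. At Q = 15 the demand price is (71 - 15)/4 = 14 and the supply price is (6 + 15)/3 = 7.
Deadweight loss = ½ · (14 - 7) · (27 - 15) = ½ · 7 · 12 = 42.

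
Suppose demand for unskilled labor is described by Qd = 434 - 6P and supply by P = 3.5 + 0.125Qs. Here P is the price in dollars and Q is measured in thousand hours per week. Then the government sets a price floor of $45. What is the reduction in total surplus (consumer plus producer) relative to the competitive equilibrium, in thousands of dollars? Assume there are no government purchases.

756

Rearranging supply gives Qs = 8P - 28. In a free market, 434 - 6P = 8P - 28 gives the equilibrium P* = 33, Q* = 236.
The floor of 45 is above the equilibrium price 33, so it binds.
At P = 45: Qd = 434 - 6·45 = 164 and Qs = 8·45 - 28 = 332.
Quantity traded falls to 164. At Q = 164 the demand price is (434 - 164)/6 = 45 and the supply price is (28 + 164)/8 = 24.
Deadweight loss = ½ · (45 - 24) · (236 - 164) = ½ · 21 · 72 = 756.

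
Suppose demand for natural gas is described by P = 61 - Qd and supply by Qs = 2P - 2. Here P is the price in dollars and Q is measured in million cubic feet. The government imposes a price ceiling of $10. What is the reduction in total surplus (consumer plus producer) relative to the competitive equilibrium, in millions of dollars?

363

Rearranging demand gives Qd = 61 - P. Equilibrium: 61 - P = 2P - 2, so 63 = 3P and P* = 21, Q* = 40.
Because the ceiling (10) lies below the market-clearing price, it is binding.
At P = 10: Qd = 61 - 10 = 51 and Qs = 2·10 - 2 = 18.
Quantity traded falls to 18. At Q = 18 the demand price is 61 - 18 = 43 and the supply price is (2 + 18)/2 = 10.
Deadweight loss = ½ · (43 - 10) · (40 - 18) = ½ · 33 · 22 = 363.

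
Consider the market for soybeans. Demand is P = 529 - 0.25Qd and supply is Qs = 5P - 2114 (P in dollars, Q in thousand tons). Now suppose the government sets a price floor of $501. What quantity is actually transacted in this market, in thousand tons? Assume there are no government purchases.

Rearranging demand gives Qd = 2116 - 4P. In a free market, 2116 - 4P = 5P - 2114 gives the equilibrium P* = 470, Q* = 236.
Because the floor (501) lies above the market-clearing price, it is binding.
At P = 501: Qd = 2116 - 4·501 = 112 and Qs = 5·501 - 2114 = 391.
The quantity actually transacted is the short side, demand: 112.

112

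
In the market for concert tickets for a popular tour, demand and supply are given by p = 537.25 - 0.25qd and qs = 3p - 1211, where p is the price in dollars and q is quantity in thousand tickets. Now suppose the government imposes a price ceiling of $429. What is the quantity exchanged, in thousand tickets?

Rearranging demand gives qd = 2149 - 4p. Equilibrium: 2149 - 4p = 3p - 1211, so 3360 = 7p and p* = 480, q* = 229.
Because the ceiling (429) lies below the market-clearing price, it is binding.
At p = 429: qd = 2149 - 4·429 = 433 and qs = 3·429 - 1211 = 76.
The quantity actually transacted is the short side, supply: 76.

76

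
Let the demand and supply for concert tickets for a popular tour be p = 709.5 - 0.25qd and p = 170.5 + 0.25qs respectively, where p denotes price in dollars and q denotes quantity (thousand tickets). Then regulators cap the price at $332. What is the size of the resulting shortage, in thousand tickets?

Rearranging demand gives qd = 2838 - 4p; rearranging supply gives qs = 4p - 682. Setting quantity demanded equal to quantity supplied, 2838 - 4p = 4p - 682, gives p* = 440 and q* = 1078.
Because the ceiling (332) lies below the market-clearing price, it is binding.
At p = 332: qd = 2838 - 4·332 = 1510 and qs = 4·332 - 682 = 646.
Shortage = qd - qs = 1510 - 646 = 864.

864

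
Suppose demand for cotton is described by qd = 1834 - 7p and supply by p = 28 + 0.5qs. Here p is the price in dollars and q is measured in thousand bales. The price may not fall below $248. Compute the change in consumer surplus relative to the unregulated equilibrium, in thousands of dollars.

-8778

Rearranging supply gives qs = 2p - 56. Setting quantity demanded equal to quantity supplied, 1834 - 7p = 2p - 56, gives p* = 210 and q* = 364.
Since 248 > 210, the floor is binding.
At p = 248: qd = 1834 - 7·248 = 98 and qs = 2·248 - 56 = 440.
Consumer surplus without the control is ½ · (262 - 210) · 364 = 9464.
With the floor, consumers buy 98 units at 248, so CS = ½ · (262 - 248) · 98 = 686.
Change in consumer surplus = 686 - 9464 = -8778.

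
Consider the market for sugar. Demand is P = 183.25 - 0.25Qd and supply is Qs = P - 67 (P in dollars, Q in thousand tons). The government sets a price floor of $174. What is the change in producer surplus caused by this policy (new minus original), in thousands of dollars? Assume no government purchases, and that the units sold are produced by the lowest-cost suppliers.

Rearranging demand gives Qd = 733 - 4P. In a free market, 733 - 4P = P - 67 gives the equilibrium P* = 160, Q* = 93.
Because the floor (174) lies above the market-clearing price, it is binding.
At P = 174: Qd = 733 - 4·174 = 37 and Qs = 174 - 67 = 107.
Producer surplus without the control is ½ · (160 - 67) · 93 = 4324.5.
With the floor, 37 units are sold at 174. The supply price at Q = 37 is 104, so PS = ½ · [(174 - 67) + (174 - 104)] · 37 = 3274.5.
Change in producer surplus = 3274.5 - 4324.5 = -1050.

-1050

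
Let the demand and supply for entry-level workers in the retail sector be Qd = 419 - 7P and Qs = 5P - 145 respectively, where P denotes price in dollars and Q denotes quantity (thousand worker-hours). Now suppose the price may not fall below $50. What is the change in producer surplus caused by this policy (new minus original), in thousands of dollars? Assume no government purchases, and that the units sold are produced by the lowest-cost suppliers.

Setting quantity demanded equal to quantity supplied, 419 - 7P = 5P - 145, gives P* = 47 and Q* = 90.
The floor of 50 is above the equilibrium price 47, so it binds.
At P = 50: Qd = 419 - 7·50 = 69 and Qs = 5·50 - 145 = 105.
Producer surplus without the control is ½ · (47 - 29) · 90 = 810.
With the floor, 69 units are sold at 50. The supply price at Q = 69 is 42.8, so PS = ½ · [(50 - 29) + (50 - 42.8)] · 69 = 972.9.
Change in producer surplus = 972.9 - 810 = 162.9.

162.9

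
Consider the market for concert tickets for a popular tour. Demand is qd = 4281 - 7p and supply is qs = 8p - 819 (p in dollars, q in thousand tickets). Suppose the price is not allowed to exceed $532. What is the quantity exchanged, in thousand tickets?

1901

Without the control the market clears where 4281 - 7p = 8p - 819, i.e. p* = 340 and q* = 1901.
Since 532 is above p* = 340, the ceiling does not bind and the free-market outcome prevails.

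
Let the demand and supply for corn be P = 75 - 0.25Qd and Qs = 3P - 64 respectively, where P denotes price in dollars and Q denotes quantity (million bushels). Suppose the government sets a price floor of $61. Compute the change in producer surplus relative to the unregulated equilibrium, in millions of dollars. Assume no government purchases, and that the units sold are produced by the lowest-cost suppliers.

Rearranging demand gives Qd = 300 - 4P. Setting quantity demanded equal to quantity supplied, 300 - 4P = 3P - 64, gives P* = 52 and Q* = 92.
Since 61 > 52, the floor is binding.
At P = 61: Qd = 300 - 4·61 = 56 and Qs = 3·61 - 64 = 119.
Producer surplus without the control is ½ · (52 - 64/3) · 92 = 4232/3.
With the floor, 56 units are sold at 61. The supply price at Q = 56 is 40, so PS = ½ · [(61 - 64/3) + (61 - 40)] · 56 = 5096/3.
Change in producer surplus = 5096/3 - 4232/3 = 288.

288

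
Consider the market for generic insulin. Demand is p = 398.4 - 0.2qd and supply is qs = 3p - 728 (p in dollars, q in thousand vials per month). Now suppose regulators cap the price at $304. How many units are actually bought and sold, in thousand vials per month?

184

Rearranging demand gives qd = 1992 - 5p. Setting quantity demanded equal to quantity supplied, 1992 - 5p = 3p - 728, gives p* = 340 and q* = 292.
The ceiling of 304 is below the equilibrium price 340, so it binds.
At p = 304: qd = 1992 - 5·304 = 472 and qs = 3·304 - 728 = 184.
The quantity actually transacted is the short side, supply: 184.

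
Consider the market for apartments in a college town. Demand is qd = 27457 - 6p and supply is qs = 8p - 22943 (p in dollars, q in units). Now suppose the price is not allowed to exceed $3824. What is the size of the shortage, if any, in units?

0

Without the control the market clears where 27457 - 6p = 8p - 22943, i.e. p* = 3600 and q* = 5857.
The ceiling of 3824 is above the equilibrium price 3600, so it is not binding; the market clears at p* = 3600, q* = 5857.
Since the control does not bind, there is no shortage.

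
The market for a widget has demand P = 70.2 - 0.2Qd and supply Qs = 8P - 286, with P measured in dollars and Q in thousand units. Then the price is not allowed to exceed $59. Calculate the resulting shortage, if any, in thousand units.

0

Rearranging demand gives Qd = 351 - 5P. In a free market, 351 - 5P = 8P - 286 gives the equilibrium P* = 49, Q* = 106.
Since 59 is above P* = 49, the ceiling does not bind and the free-market outcome prevails.
Since the control does not bind, there is no shortage.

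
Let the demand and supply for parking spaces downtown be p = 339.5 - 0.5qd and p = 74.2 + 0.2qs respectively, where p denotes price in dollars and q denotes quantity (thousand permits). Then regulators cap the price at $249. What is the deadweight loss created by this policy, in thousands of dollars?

0

Rearranging demand gives qd = 679 - 2p; rearranging supply gives qs = 5p - 371. Setting quantity demanded equal to quantity supplied, 679 - 2p = 5p - 371, gives p* = 150 and q* = 379.
The ceiling of 249 is above the equilibrium price 150, so it is not binding; the market clears at p* = 150, q* = 379.
Since the control does not bind, no trades are prevented and deadweight loss is zero.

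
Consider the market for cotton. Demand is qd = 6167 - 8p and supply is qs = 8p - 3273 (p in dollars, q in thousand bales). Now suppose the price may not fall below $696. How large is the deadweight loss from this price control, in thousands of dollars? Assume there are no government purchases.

89888

Without the control the market clears where 6167 - 8p = 8p - 3273, i.e. p* = 590 and q* = 1447.
Since 696 > 590, the floor is binding.
At p = 696: qd = 6167 - 8·696 = 599 and qs = 8·696 - 3273 = 2295.
Quantity traded falls to 599. At q = 599 the demand price is (6167 - 599)/8 = 696 and the supply price is (3273 + 599)/8 = 484.
Deadweight loss = ½ · (696 - 484) · (1447 - 599) = ½ · 212 · 848 = 89888.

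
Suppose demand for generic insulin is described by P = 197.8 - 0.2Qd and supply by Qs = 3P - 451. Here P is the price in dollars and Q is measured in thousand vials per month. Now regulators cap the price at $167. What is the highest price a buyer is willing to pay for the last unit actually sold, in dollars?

187.8

Rearranging demand gives Qd = 989 - 5P. Without the control the market clears where 989 - 5P = 3P - 451, i.e. P* = 180 and Q* = 89.
Because the ceiling (167) lies below the market-clearing price, it is binding.
At P = 167: Qd = 989 - 5·167 = 154 and Qs = 3·167 - 451 = 50.
Only 50 units reach the market. On the demand curve, the marginal buyer's willingness to pay at Q = 50 is (989 - 50)/5 = 187.8.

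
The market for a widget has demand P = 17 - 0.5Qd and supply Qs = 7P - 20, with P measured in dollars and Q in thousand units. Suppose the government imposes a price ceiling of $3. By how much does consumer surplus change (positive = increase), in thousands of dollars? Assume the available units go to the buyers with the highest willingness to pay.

Rearranging demand gives Qd = 34 - 2P. Setting quantity demanded equal to quantity supplied, 34 - 2P = 7P - 20, gives P* = 6 and Q* = 22.
The ceiling of 3 is below the equilibrium price 6, so it binds.
At P = 3: Qd = 34 - 2·3 = 28 and Qs = 7·3 - 20 = 1.
Consumer surplus without the control is ½ · (17 - 6) · 22 = 121.
With the ceiling, 1 units are sold at 3 (assume they go to the highest-value buyers). The demand price at Q = 1 is 16.5, so CS = ½ · [(17 - 3) + (16.5 - 3)] · 1 = 13.75.
Change in consumer surplus = 13.75 - 121 = -107.25.

-107.25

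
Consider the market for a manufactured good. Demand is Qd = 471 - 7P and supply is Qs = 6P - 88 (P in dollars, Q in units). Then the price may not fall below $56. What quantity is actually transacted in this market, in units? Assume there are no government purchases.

In a free market, 471 - 7P = 6P - 88 gives the equilibrium P* = 43, Q* = 170.
The floor of 56 is above the equilibrium price 43, so it binds.
At P = 56: Qd = 471 - 7·56 = 79 and Qs = 6·56 - 88 = 248.
The quantity actually transacted is the short side, demand: 79.

79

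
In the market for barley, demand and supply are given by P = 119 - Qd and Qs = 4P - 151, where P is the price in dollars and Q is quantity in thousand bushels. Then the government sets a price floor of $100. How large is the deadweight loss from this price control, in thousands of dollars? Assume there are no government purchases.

Rearranging demand gives Qd = 119 - P. Setting quantity demanded equal to quantity supplied, 119 - P = 4P - 151, gives P* = 54 and Q* = 65.
Because the floor (100) lies above the market-clearing price, it is binding.
At P = 100: Qd = 119 - 100 = 19 and Qs = 4·100 - 151 = 249.
Quantity traded falls to 19. At Q = 19 the demand price is 119 - 19 = 100 and the supply price is (151 + 19)/4 = 42.5.
Deadweight loss = ½ · (100 - 42.5) · (65 - 19) = ½ · 57.5 · 46 = 1322.5.

1322.5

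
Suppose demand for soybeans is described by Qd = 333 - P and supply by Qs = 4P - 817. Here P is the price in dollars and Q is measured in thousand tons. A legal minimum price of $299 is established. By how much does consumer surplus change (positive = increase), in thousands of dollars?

-4726.5

In a free market, 333 - P = 4P - 817 gives the equilibrium P* = 230, Q* = 103.
Because the floor (299) lies above the market-clearing price, it is binding.
At P = 299: Qd = 333 - 299 = 34 and Qs = 4·299 - 817 = 379.
Consumer surplus without the control is ½ · (333 - 230) · 103 = 5304.5.
With the floor, consumers buy 34 units at 299, so CS = ½ · (333 - 299) · 34 = 578.
Change in consumer surplus = 578 - 5304.5 = -4726.5.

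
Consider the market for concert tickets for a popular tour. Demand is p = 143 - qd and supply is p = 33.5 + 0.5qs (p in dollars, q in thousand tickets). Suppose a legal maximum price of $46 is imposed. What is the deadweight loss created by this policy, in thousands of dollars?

1728

Rearranging demand gives qd = 143 - p; rearranging supply gives qs = 2p - 67. Setting quantity demanded equal to quantity supplied, 143 - p = 2p - 67, gives p* = 70 and q* = 73.
Because the ceiling (46) lies below the market-clearing price, it is binding.
At p = 46: qd = 143 - 46 = 97 and qs = 2·46 - 67 = 25.
Quantity traded falls to 25. At q = 25 the demand price is 143 - 25 = 118 and the supply price is (67 + 25)/2 = 46.
Deadweight loss = ½ · (118 - 46) · (73 - 25) = ½ · 72 · 48 = 1728.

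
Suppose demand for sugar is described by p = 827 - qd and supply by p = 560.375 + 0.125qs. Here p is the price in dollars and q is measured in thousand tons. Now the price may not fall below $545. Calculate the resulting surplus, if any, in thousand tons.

Rearranging demand gives qd = 827 - p; rearranging supply gives qs = 8p - 4483. Setting quantity demanded equal to quantity supplied, 827 - p = 8p - 4483, gives p* = 590 and q* = 237.
The floor of 545 is below the equilibrium price 590, so it is not binding; the market clears at p* = 590, q* = 237.
Since the control does not bind, there is no surplus.

0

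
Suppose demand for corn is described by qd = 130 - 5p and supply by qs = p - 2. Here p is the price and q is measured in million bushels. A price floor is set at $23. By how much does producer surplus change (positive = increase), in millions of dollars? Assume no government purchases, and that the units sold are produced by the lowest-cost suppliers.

2.5

Without the control the market clears where 130 - 5p = p - 2, i.e. p* = 22 and q* = 20.
Since 23 > 22, the floor is binding.
At p = 23: qd = 130 - 5·23 = 15 and qs = 23 - 2 = 21.
Producer surplus without the control is ½ · (22 - 2) · 20 = 200.
With the floor, 15 units are sold at 23. The supply price at q = 15 is 17, so PS = ½ · [(23 - 2) + (23 - 17)] · 15 = 202.5.
Change in producer surplus = 202.5 - 200 = 2.5.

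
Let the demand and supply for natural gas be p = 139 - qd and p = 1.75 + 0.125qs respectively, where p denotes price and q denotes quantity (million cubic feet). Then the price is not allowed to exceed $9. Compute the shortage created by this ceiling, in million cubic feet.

Rearranging demand gives qd = 139 - p; rearranging supply gives qs = 8p - 14. Equilibrium: 139 - p = 8p - 14, so 153 = 9p and p* = 17, q* = 122.
The ceiling of 9 is below the equilibrium price 17, so it binds.
At p = 9: qd = 139 - 9 = 130 and qs = 8·9 - 14 = 58.
Shortage = qd - qs = 130 - 58 = 72.

72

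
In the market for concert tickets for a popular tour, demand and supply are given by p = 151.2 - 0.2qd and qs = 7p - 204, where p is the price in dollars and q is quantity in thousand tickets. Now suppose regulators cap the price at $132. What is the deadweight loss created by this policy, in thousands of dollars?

Rearranging demand gives qd = 756 - 5p. Setting quantity demanded equal to quantity supplied, 756 - 5p = 7p - 204, gives p* = 80 and q* = 356.
The ceiling of 132 is above the equilibrium price 80, so it is not binding; the market clears at p* = 80, q* = 356.
Since the control does not bind, no trades are prevented and deadweight loss is zero.

0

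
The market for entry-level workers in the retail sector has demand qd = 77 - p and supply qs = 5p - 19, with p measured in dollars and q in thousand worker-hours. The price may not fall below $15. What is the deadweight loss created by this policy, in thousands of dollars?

0

In a free market, 77 - p = 5p - 19 gives the equilibrium p* = 16, q* = 61.
The floor of 15 is below the equilibrium price 16, so it is not binding; the market clears at p* = 16, q* = 61.
Since the control does not bind, no trades are prevented and deadweight loss is zero.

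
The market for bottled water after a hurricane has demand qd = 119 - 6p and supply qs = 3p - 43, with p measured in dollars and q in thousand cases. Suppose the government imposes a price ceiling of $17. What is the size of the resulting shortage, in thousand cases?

9

Equilibrium: 119 - 6p = 3p - 43, so 162 = 9p and p* = 18, q* = 11.
Since 17 < 18, the ceiling is binding.
At p = 17: qd = 119 - 6·17 = 17 and qs = 3·17 - 43 = 8.
Shortage = qd - qs = 17 - 8 = 9.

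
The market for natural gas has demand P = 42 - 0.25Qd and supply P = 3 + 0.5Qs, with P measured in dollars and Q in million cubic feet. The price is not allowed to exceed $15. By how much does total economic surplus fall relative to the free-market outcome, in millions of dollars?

Rearranging demand gives Qd = 168 - 4P; rearranging supply gives Qs = 2P - 6. Setting quantity demanded equal to quantity supplied, 168 - 4P = 2P - 6, gives P* = 29 and Q* = 52.
Since 15 < 29, the ceiling is binding.
At P = 15: Qd = 168 - 4·15 = 108 and Qs = 2·15 - 6 = 24.
Quantity traded falls to 24. At Q = 24 the demand price is (168 - 24)/4 = 36 and the supply price is (6 + 24)/2 = 15.
Deadweight loss = ½ · (36 - 15) · (52 - 24) = ½ · 21 · 28 = 294.

294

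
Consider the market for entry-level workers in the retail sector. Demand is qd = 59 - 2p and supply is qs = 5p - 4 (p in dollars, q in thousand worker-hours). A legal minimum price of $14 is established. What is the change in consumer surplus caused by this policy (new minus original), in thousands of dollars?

-180

Without the control the market clears where 59 - 2p = 5p - 4, i.e. p* = 9 and q* = 41.
Because the floor (14) lies above the market-clearing price, it is binding.
At p = 14: qd = 59 - 2·14 = 31 and qs = 5·14 - 4 = 66.
Consumer surplus without the control is ½ · (29.5 - 9) · 41 = 420.25.
With the floor, consumers buy 31 units at 14, so CS = ½ · (29.5 - 14) · 31 = 240.25.
Change in consumer surplus = 240.25 - 420.25 = -180.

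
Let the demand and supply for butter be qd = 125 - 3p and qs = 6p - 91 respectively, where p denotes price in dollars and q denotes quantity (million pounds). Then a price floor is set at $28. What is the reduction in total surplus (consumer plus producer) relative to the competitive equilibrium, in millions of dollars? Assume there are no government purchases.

Without the control the market clears where 125 - 3p = 6p - 91, i.e. p* = 24 and q* = 53.
Since 28 > 24, the floor is binding.
At p = 28: qd = 125 - 3·28 = 41 and qs = 6·28 - 91 = 77.
Quantity traded falls to 41. At q = 41 the demand price is (125 - 41)/3 = 28 and the supply price is (91 + 41)/6 = 22.
Deadweight loss = ½ · (28 - 22) · (53 - 41) = ½ · 6 · 12 = 36.

36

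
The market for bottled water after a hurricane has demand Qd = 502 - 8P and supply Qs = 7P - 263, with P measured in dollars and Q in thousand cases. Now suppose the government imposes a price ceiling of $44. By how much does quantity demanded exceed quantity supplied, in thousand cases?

105

In a free market, 502 - 8P = 7P - 263 gives the equilibrium P* = 51, Q* = 94.
Because the ceiling (44) lies below the market-clearing price, it is binding.
At P = 44: Qd = 502 - 8·44 = 150 and Qs = 7·44 - 263 = 45.
Shortage = Qd - Qs = 150 - 45 = 105.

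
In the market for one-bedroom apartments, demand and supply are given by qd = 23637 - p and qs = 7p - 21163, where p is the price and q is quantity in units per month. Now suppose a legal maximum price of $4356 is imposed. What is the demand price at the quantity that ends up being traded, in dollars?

14308

Equilibrium: 23637 - p = 7p - 21163, so 44800 = 8p and p* = 5600, q* = 18037.
Because the ceiling (4356) lies below the market-clearing price, it is binding.
At p = 4356: qd = 23637 - 4356 = 19281 and qs = 7·4356 - 21163 = 9329.
Only 9329 units reach the market. On the demand curve, the marginal buyer's willingness to pay at q = 9329 is (23637 - 9329) = 14308.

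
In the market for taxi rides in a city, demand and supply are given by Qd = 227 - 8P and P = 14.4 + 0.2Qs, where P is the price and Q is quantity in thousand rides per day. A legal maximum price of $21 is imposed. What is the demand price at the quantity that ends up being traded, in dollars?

24.25

Rearranging supply gives Qs = 5P - 72. Without the control the market clears where 227 - 8P = 5P - 72, i.e. P* = 23 and Q* = 43.
Since 21 < 23, the ceiling is binding.
At P = 21: Qd = 227 - 8·21 = 59 and Qs = 5·21 - 72 = 33.
Only 33 units reach the market. On the demand curve, the marginal buyer's willingness to pay at Q = 33 is (227 - 33)/8 = 24.25.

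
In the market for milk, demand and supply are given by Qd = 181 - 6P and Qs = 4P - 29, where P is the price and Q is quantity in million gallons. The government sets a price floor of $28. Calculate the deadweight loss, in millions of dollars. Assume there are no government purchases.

367.5

Without the control the market clears where 181 - 6P = 4P - 29, i.e. P* = 21 and Q* = 55.
Since 28 > 21, the floor is binding.
At P = 28: Qd = 181 - 6·28 = 13 and Qs = 4·28 - 29 = 83.
Quantity traded falls to 13. At Q = 13 the demand price is (181 - 13)/6 = 28 and the supply price is (29 + 13)/4 = 10.5.
Deadweight loss = ½ · (28 - 10.5) · (55 - 13) = ½ · 17.5 · 42 = 367.5.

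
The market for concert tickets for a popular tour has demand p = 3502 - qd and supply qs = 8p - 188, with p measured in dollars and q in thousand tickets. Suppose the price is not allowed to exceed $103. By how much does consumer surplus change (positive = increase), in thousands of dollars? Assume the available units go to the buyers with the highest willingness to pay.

-2820716

Rearranging demand gives qd = 3502 - p. Equilibrium: 3502 - p = 8p - 188, so 3690 = 9p and p* = 410, q* = 3092.
The ceiling of 103 is below the equilibrium price 410, so it binds.
At p = 103: qd = 3502 - 103 = 3399 and qs = 8·103 - 188 = 636.
Consumer surplus without the control is ½ · (3502 - 410) · 3092 = 4780232.
With the ceiling, 636 units are sold at 103 (assume they go to the highest-value buyers). The demand price at q = 636 is 2866, so CS = ½ · [(3502 - 103) + (2866 - 103)] · 636 = 1959516.
Change in consumer surplus = 1959516 - 4780232 = -2820716.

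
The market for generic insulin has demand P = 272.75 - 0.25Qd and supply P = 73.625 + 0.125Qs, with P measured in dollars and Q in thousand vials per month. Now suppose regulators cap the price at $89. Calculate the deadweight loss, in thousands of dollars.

Rearranging demand gives Qd = 1091 - 4P; rearranging supply gives Qs = 8P - 589. Equilibrium: 1091 - 4P = 8P - 589, so 1680 = 12P and P* = 140, Q* = 531.
Since 89 < 140, the ceiling is binding.
At P = 89: Qd = 1091 - 4·89 = 735 and Qs = 8·89 - 589 = 123.
Quantity traded falls to 123. At Q = 123 the demand price is (1091 - 123)/4 = 242 and the supply price is (589 + 123)/8 = 89.
Deadweight loss = ½ · (242 - 89) · (531 - 123) = ½ · 153 · 408 = 31212.

31212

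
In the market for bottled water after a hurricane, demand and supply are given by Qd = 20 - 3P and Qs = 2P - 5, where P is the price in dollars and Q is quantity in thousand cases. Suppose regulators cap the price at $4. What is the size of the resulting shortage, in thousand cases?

5

In a free market, 20 - 3P = 2P - 5 gives the equilibrium P* = 5, Q* = 5.
The ceiling of 4 is below the equilibrium price 5, so it binds.
At P = 4: Qd = 20 - 3·4 = 8 and Qs = 2·4 - 5 = 3.
Shortage = Qd - Qs = 8 - 3 = 5.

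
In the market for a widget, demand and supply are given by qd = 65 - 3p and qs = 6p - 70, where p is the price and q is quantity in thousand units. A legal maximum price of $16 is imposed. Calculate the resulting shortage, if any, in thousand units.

0

Equilibrium: 65 - 3p = 6p - 70, so 135 = 9p and p* = 15, q* = 20.
Since 16 is above p* = 15, the ceiling does not bind and the free-market outcome prevails.
Since the control does not bind, there is no shortage.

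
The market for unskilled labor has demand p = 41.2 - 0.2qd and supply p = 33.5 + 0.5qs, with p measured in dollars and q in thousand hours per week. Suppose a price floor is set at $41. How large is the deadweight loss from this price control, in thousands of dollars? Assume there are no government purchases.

35

Rearranging demand gives qd = 206 - 5p; rearranging supply gives qs = 2p - 67. Setting quantity demanded equal to quantity supplied, 206 - 5p = 2p - 67, gives p* = 39 and q* = 11.
Since 41 > 39, the floor is binding.
At p = 41: qd = 206 - 5·41 = 1 and qs = 2·41 - 67 = 15.
Quantity traded falls to 1. At q = 1 the demand price is (206 - 1)/5 = 41 and the supply price is (67 + 1)/2 = 34.
Deadweight loss = ½ · (41 - 34) · (11 - 1) = ½ · 7 · 10 = 35.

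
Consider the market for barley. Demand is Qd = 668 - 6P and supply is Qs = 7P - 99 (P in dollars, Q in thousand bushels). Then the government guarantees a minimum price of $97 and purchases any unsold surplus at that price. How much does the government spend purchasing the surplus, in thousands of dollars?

In a free market, 668 - 6P = 7P - 99 gives the equilibrium P* = 59, Q* = 314.
The floor of 97 is above the equilibrium price 59, so it binds.
At P = 97: Qd = 668 - 6·97 = 86 and Qs = 7·97 - 99 = 580.
Surplus = Qs - Qd = 494.
Government expenditure = surplus × support price = 494 × 97 = 47918.

47918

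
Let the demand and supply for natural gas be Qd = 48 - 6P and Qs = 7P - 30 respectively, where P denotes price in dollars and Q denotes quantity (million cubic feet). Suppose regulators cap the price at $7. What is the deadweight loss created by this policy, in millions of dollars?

Equilibrium: 48 - 6P = 7P - 30, so 78 = 13P and P* = 6, Q* = 12.
The ceiling of 7 is above the equilibrium price 6, so it is not binding; the market clears at P* = 6, Q* = 12.
Since the control does not bind, no trades are prevented and deadweight loss is zero.

0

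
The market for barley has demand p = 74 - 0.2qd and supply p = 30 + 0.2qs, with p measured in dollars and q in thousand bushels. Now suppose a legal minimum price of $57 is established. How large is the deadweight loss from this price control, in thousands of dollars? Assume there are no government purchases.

Rearranging demand gives qd = 370 - 5p; rearranging supply gives qs = 5p - 150. In a free market, 370 - 5p = 5p - 150 gives the equilibrium p* = 52, q* = 110.
Since 57 > 52, the floor is binding.
At p = 57: qd = 370 - 5·57 = 85 and qs = 5·57 - 150 = 135.
Quantity traded falls to 85. At q = 85 the demand price is (370 - 85)/5 = 57 and the supply price is (150 + 85)/5 = 47.
Deadweight loss = ½ · (57 - 47) · (110 - 85) = ½ · 10 · 25 = 125.

125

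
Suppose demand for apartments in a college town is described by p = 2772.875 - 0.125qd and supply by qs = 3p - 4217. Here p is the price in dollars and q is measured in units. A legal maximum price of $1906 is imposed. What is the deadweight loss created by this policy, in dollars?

503324.25

Rearranging demand gives qd = 22183 - 8p. Setting quantity demanded equal to quantity supplied, 22183 - 8p = 3p - 4217, gives p* = 2400 and q* = 2983.
Because the ceiling (1906) lies below the market-clearing price, it is binding.
At p = 1906: qd = 22183 - 8·1906 = 6935 and qs = 3·1906 - 4217 = 1501.
Quantity traded falls to 1501. At q = 1501 the demand price is (22183 - 1501)/8 = 2585.25 and the supply price is (4217 + 1501)/3 = 1906.
Deadweight loss = ½ · (2585.25 - 1906) · (2983 - 1501) = ½ · 679.25 · 1482 = 503324.25.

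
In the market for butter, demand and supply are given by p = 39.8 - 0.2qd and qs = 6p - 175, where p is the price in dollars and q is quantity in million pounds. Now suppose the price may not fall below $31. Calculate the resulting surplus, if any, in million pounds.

Rearranging demand gives qd = 199 - 5p. Without the control the market clears where 199 - 5p = 6p - 175, i.e. p* = 34 and q* = 29.
Since 31 is below p* = 34, the floor does not bind and the free-market outcome prevails.
Since the control does not bind, there is no surplus.

0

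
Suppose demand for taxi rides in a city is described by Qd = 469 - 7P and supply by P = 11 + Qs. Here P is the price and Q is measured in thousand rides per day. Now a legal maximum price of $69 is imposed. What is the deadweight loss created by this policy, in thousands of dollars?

Rearranging supply gives Qs = P - 11. Setting quantity demanded equal to quantity supplied, 469 - 7P = P - 11, gives P* = 60 and Q* = 49.
Since 69 is above P* = 60, the ceiling does not bind and the free-market outcome prevails.
Since the control does not bind, no trades are prevented and deadweight loss is zero.

0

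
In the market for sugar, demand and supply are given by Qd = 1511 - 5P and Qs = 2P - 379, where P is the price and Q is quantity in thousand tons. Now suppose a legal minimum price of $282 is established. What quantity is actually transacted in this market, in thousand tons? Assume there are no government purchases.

101

Equilibrium: 1511 - 5P = 2P - 379, so 1890 = 7P and P* = 270, Q* = 161.
Because the floor (282) lies above the market-clearing price, it is binding.
At P = 282: Qd = 1511 - 5·282 = 101 and Qs = 2·282 - 379 = 185.
The quantity actually transacted is the short side, demand: 101.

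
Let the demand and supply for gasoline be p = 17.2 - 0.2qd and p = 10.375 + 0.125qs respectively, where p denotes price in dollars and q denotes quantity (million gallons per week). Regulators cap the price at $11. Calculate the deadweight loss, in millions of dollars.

Rearranging demand gives qd = 86 - 5p; rearranging supply gives qs = 8p - 83. Without the control the market clears where 86 - 5p = 8p - 83, i.e. p* = 13 and q* = 21.
The ceiling of 11 is below the equilibrium price 13, so it binds.
At p = 11: qd = 86 - 5·11 = 31 and qs = 8·11 - 83 = 5.
Quantity traded falls to 5. At q = 5 the demand price is (86 - 5)/5 = 16.2 and the supply price is (83 + 5)/8 = 11.
Deadweight loss = ½ · (16.2 - 11) · (21 - 5) = ½ · 5.2 · 16 = 41.6.

41.6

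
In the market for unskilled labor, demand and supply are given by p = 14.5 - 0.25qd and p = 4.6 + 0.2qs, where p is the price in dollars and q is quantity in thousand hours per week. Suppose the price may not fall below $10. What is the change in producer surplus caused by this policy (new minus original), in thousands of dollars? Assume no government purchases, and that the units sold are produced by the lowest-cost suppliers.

16.4

Rearranging demand gives qd = 58 - 4p; rearranging supply gives qs = 5p - 23. Equilibrium: 58 - 4p = 5p - 23, so 81 = 9p and p* = 9, q* = 22.
The floor of 10 is above the equilibrium price 9, so it binds.
At p = 10: qd = 58 - 4·10 = 18 and qs = 5·10 - 23 = 27.
Producer surplus without the control is ½ · (9 - 4.6) · 22 = 48.4.
With the floor, 18 units are sold at 10. The supply price at q = 18 is 8.2, so PS = ½ · [(10 - 4.6) + (10 - 8.2)] · 18 = 64.8.
Change in producer surplus = 64.8 - 48.4 = 16.4.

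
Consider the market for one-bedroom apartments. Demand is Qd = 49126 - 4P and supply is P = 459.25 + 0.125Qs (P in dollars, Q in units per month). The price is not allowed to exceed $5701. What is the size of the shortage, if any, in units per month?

Rearranging supply gives Qs = 8P - 3674. In a free market, 49126 - 4P = 8P - 3674 gives the equilibrium P* = 4400, Q* = 31526.
Since 5701 is above P* = 4400, the ceiling does not bind and the free-market outcome prevails.
Since the control does not bind, there is no shortage.

0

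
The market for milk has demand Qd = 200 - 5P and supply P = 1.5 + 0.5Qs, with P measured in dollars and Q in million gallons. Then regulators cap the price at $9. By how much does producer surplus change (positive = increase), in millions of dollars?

Rearranging supply gives Qs = 2P - 3. In a free market, 200 - 5P = 2P - 3 gives the equilibrium P* = 29, Q* = 55.
Since 9 < 29, the ceiling is binding.
At P = 9: Qd = 200 - 5·9 = 155 and Qs = 2·9 - 3 = 15.
Producer surplus without the control is ½ · (29 - 1.5) · 55 = 756.25.
With the ceiling, producers sell 15 units at 9, so PS = ½ · (9 - 1.5) · 15 = 56.25.
Change in producer surplus = 56.25 - 756.25 = -700.

-700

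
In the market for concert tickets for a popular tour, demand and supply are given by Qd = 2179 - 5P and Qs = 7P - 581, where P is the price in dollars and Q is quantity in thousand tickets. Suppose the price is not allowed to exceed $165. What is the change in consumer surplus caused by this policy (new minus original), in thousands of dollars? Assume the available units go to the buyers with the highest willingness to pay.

16607.5

Equilibrium: 2179 - 5P = 7P - 581, so 2760 = 12P and P* = 230, Q* = 1029.
The ceiling of 165 is below the equilibrium price 230, so it binds.
At P = 165: Qd = 2179 - 5·165 = 1354 and Qs = 7·165 - 581 = 574.
Consumer surplus without the control is ½ · (435.8 - 230) · 1029 = 105884.1.
With the ceiling, 574 units are sold at 165 (assume they go to the highest-value buyers). The demand price at Q = 574 is 321, so CS = ½ · [(435.8 - 165) + (321 - 165)] · 574 = 122491.6.
Change in consumer surplus = 122491.6 - 105884.1 = 16607.5.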